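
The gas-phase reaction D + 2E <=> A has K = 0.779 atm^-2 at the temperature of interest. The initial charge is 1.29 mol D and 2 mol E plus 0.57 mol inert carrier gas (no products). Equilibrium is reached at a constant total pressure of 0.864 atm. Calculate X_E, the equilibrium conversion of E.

X = 0.151

Take 2 mol E as basis and let X be its fractional conversion, so ξ = X.
Species balance: n_D = 1.29 − X; n_E = 2 − 2X; n_A = X; n_I = 0.57 (inert).
Total moles n_T = 3.86 − 2X.
Mole fractions y_i = n_i/n_T; K = p_A / (p_D p_E^2) with p_i = y_i·P.
Substituting and setting equal to 0.779 atm^-2 gives a polynomial in X; the root in (0,1) is X = 0.151.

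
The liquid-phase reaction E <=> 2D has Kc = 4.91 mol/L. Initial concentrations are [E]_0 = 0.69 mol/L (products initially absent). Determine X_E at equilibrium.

Let X = conversion of E; extent ξ = 0.69·X mol/L.
Concentrations: [E] = 0.69 − 0.69X; [D] = 1.38X.
Kc = [D]^2 / ([E]).
Solving Kc = 4.91 for X ∈ (0,1): X = 0.714.

X = 0.714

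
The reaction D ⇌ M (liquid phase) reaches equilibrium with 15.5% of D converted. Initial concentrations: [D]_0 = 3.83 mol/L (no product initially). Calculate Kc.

Kc = 0.183

Let X = conversion of D.
Concentrations: [D] = 3.83 − 3.83X; [M] = 3.83X.
At X = 0.155: [D] = 3.24, [M] = 0.594.
Kc = [M] / ([D]) = 0.183.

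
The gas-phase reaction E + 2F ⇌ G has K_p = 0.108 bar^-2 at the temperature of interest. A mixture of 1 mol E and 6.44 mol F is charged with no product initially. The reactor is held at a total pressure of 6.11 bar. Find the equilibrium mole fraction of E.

y_E = 0.044

Let X = conversion of E (basis 1 mol E); extent of reaction ξ = X.
Mole table: n_E = 1 − X; n_F = 6.44 − 2X; n_G = X.
Summing: n_T = 7.44 − 2X.
y_i = n_i/n_T, p_i = y_i·P. K_p = p_G / (p_E p_F^2).
Substituting and setting equal to 0.108 bar^-2 gives a polynomial in X; the root in (0,1) is X = 0.736.
Then n_E = 0.264, n_T = 5.97, so y_E = 0.044.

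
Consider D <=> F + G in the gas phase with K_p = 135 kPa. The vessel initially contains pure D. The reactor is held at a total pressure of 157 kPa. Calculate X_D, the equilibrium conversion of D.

Basis: 1 mol D initially; let X = conversion of D. Extent ξ = X.
Mole table: n_D = 1 − X; n_F = X; n_G = X.
Total moles n_T = 1 + X.
Mole fractions y_i = n_i/n_T; K_p = p_F p_G / (p_D) with p_i = y_i·P.
This yields a degree-2 equation in X; solving on (0,1), X = 0.680.

X = 0.680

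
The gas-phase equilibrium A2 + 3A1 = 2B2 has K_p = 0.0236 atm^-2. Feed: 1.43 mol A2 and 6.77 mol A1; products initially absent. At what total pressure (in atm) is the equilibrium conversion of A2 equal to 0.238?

P = 2.32 atm

Let X = conversion of A2 (basis 1.43 mol A2); extent of reaction ξ = 1.43X.
Moles: n_A2 = 1.43 − 1.43X; n_A1 = 6.77 − 4.29X; n_B2 = 2.86X.
Summing: n_T = 8.2 − 2.86X.
K_p = p_B2^2 / (p_A2 p_A1^3) with p_i = (n_i/n_T)·P.
At X = 0.238: the mole-fraction product g(X) = Π y_i^ν_i = 0.1265. Since K_p = g(X)·P^{-2}, P = (g/K_p)^(1/2) = (0.1265/0.0236)^(1/2) = 2.32 atm.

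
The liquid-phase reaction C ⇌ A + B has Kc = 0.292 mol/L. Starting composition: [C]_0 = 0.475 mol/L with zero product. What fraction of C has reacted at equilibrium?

Let X = conversion of C; extent ξ = 0.475·X mol/L.
Concentrations: [C] = 0.475 − 0.475X; [A] = 0.475X; [B] = 0.475X.
Kc = [A] [B] / ([C]).
Solving Kc = 0.292 for X ∈ (0,1): X = 0.535.

X = 0.535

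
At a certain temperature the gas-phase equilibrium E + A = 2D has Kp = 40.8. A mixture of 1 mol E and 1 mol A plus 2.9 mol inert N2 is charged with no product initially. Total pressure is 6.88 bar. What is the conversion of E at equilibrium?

X = 0.762

Basis: 1 mol E initially; let X = conversion of E. Extent ξ = X.
Mole table: n_E = 1 − X; n_A = 1 − X; n_D = 2X; n_I = 2.9 (inert).
Total moles n_T = 4.9 (Δν = 0, constant).
y_i = n_i/n_T, p_i = y_i·P. Kp = p_D^2 / (p_E p_A).
Setting this equal to 40.8 and taking the physical root (0 < X < 1) gives X = 0.762.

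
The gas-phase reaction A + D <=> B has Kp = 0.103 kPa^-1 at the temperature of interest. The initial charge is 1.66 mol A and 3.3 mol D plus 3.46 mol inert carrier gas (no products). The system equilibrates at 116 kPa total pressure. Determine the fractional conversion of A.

X = 0.772

Let X = conversion of A (basis 1.66 mol A); extent of reaction ξ = 1.66X.
Mole table: n_A = 1.66 − 1.66X; n_D = 3.3 − 1.66X; n_B = 1.66X; n_I = 3.46 (inert).
Total moles n_T = 8.42 − 1.66X.
Mole fractions y_i = n_i/n_T; Kp = p_B / (p_A p_D) with p_i = y_i·P.
Equating to 0.103 kPa^-1 and solving on 0 < X < 1: X = 0.772.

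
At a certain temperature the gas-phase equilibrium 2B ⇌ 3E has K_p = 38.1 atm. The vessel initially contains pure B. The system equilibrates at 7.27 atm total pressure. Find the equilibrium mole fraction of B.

y_B = 0.272

Let X = conversion of B (basis 1 mol B); extent of reaction ξ = 0.5X.
Moles: n_B = 1 − X; n_E = 1.5X.
Summing: n_T = 1 + 0.5X.
y_i = n_i/n_T, p_i = y_i·P. K_p = p_E^3 / (p_B^2).
Equating to 38.1 atm and solving on 0 < X < 1: X = 0.641.
Then n_B = 0.359, n_T = 1.32, so y_B = 0.272.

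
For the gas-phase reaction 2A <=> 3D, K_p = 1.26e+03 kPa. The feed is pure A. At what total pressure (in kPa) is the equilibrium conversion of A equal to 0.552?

P = 568 kPa

Let X = conversion of A (basis 1 mol A); extent of reaction ξ = 0.5X.
Species balance: n_A = 1 − X; n_D = 1.5X.
Total moles n_T = 1 + 0.5X.
K_p = p_D^3 / (p_A^2) with p_i = (n_i/n_T)·P.
At X = 0.552: the mole-fraction product g(X) = Π y_i^ν_i = 2.217. Since K_p = g(X)·P^{1}, P = (K_p/g)^(1/1) = (1.26e+03/2.217)^(1/1) = 568 kPa.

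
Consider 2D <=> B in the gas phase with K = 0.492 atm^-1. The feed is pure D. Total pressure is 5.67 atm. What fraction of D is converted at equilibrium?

X = 0.713

Take 1 mol D as basis and let X be its fractional conversion, so ξ = 0.5X.
Mole table: n_D = 1 − X; n_B = 0.5X.
Summing: n_T = 1 − 0.5X.
y_i = n_i/n_T, p_i = y_i·P. K = p_B / (p_D^2).
Equating to 0.492 atm^-1 and solving on 0 < X < 1: X = 0.713.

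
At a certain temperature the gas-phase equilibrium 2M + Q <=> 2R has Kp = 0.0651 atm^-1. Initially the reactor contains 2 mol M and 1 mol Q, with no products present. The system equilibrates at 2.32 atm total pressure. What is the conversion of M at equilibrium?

X = 0.174

Take 2 mol M as basis and let X be its fractional conversion, so ξ = X.
At extent ξ: n_M = 2 − 2X; n_Q = 1 − X; n_R = 2X.
n_T = Σnᵢ = 3 − X.
y_i = n_i/n_T, p_i = y_i·P. Kp = p_R^2 / (p_M^2 p_Q).
Setting this equal to 0.0651 atm^-1 and taking the physical root (0 < X < 1) gives X = 0.174.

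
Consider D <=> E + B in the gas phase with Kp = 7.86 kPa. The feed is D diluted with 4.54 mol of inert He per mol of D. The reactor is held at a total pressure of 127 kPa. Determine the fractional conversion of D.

Take 1 mol D as basis and let X be its fractional conversion, so ξ = X.
Species balance: n_D = 1 − X; n_E = X; n_B = X; n_I = 4.54 (inert).
Total moles n_T = 5.54 + X.
Mole fractions y_i = n_i/n_T; Kp = p_E p_B / (p_D) with p_i = y_i·P.
Substituting and setting equal to 7.86 kPa gives a polynomial in X; the root in (0,1) is X = 0.451.

X = 0.451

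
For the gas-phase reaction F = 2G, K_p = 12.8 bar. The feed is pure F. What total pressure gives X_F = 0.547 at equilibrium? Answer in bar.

P = 7.49 bar

Basis: 1 mol F initially; let X = conversion of F. Extent ξ = X.
Species balance: n_F = 1 − X; n_G = 2X.
Summing: n_T = 1 + X.
K_p = p_G^2 / (p_F) with p_i = (n_i/n_T)·P.
At X = 0.547: the mole-fraction product g(X) = Π y_i^ν_i = 1.708. Since K_p = g(X)·P^{1}, P = (K_p/g)^(1/1) = (12.8/1.708)^(1/1) = 7.49 bar.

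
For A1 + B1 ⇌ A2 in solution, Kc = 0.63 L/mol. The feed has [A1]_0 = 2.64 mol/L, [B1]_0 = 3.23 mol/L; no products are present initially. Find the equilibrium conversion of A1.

X = 0.534

Let X = conversion of A1; extent ξ = 2.64·X mol/L.
Concentrations: [A1] = 2.64 − 2.64X; [B1] = 3.23 − 2.64X; [A2] = 2.64X.
Kc = [A2] / ([A1] [B1]).
Solving Kc = 0.63 for X ∈ (0,1): X = 0.534.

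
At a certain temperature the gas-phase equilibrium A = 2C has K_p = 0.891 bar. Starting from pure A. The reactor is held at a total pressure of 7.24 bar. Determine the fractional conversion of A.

X = 0.173

Basis: 1 mol A initially; let X = conversion of A. Extent ξ = X.
Species balance: n_A = 1 − X; n_C = 2X.
Total moles n_T = 1 + X.
y_i = n_i/n_T, p_i = y_i·P. K_p = p_C^2 / (p_A).
This yields a degree-2 equation in X; solving on (0,1), X = 0.173.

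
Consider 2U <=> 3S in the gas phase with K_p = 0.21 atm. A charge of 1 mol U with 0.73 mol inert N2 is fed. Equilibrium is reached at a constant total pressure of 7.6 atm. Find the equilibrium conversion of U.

X = 0.211

Let X = conversion of U (basis 1 mol U); extent of reaction ξ = 0.5X.
Moles: n_U = 1 − X; n_S = 1.5X; n_I = 0.73 (inert).
Total moles n_T = 1.73 + 0.5X.
y_i = n_i/n_T, p_i = y_i·P. K_p = p_S^3 / (p_U^2).
Substituting and setting equal to 0.21 atm gives a polynomial in X; the root in (0,1) is X = 0.211.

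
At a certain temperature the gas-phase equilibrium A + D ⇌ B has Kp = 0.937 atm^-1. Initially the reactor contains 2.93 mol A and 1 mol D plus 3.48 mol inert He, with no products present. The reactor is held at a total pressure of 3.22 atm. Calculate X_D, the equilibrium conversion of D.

Take 1 mol D as basis and let X be its fractional conversion, so ξ = X.
Species balance: n_A = 2.93 − X; n_D = 1 − X; n_B = X; n_I = 3.48 (inert).
Total moles n_T = 7.41 − X.
With p_i = (n_i/n_T)P, Kp = p_B / (p_A p_D).
This yields a degree-2 equation in X; solving on (0,1), X = 0.514.

X = 0.514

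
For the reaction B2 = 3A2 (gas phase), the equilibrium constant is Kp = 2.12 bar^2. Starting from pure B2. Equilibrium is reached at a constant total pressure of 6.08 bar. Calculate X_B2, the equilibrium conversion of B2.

X = 0.145

Let X = conversion of B2 (basis 1 mol B2); extent of reaction ξ = X.
At extent ξ: n_B2 = 1 − X; n_A2 = 3X.
Summing: n_T = 1 + 2X.
Mole fractions y_i = n_i/n_T; Kp = p_A2^3 / (p_B2) with p_i = y_i·P.
Substituting and setting equal to 2.12 bar^2 gives a polynomial in X; the root in (0,1) is X = 0.145.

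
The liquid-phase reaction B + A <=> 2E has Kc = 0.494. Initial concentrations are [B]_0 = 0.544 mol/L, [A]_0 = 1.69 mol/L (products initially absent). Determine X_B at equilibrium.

X = 0.433

Let X = conversion of B; extent ξ = 0.544·X mol/L.
Concentrations: [B] = 0.544 − 0.544X; [A] = 1.69 − 0.544X; [E] = 1.09X.
Kc = [E]^2 / ([B] [A]).
Setting equal to 0.494 and solving for X on (0,1) gives X = 0.433.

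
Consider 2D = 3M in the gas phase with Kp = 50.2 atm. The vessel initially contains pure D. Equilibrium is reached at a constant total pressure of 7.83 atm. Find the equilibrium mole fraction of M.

y_M = 0.746

Basis: 1 mol D initially; let X = conversion of D. Extent ξ = 0.5X.
Moles: n_D = 1 − X; n_M = 1.5X.
Total moles n_T = 1 + 0.5X.
Mole fractions y_i = n_i/n_T; Kp = p_M^3 / (p_D^2) with p_i = y_i·P.
Setting this equal to 50.2 atm and taking the physical root (0 < X < 1) gives X = 0.662.
Then n_M = 0.992, n_T = 1.33, so y_M = 0.746.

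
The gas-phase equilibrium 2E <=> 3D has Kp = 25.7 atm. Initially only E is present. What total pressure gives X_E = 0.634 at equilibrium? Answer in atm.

Take 1 mol E as basis and let X be its fractional conversion, so ξ = 0.5X.
Moles: n_E = 1 − X; n_D = 1.5X.
n_T = Σnᵢ = 1 + 0.5X.
Kp = p_D^3 / (p_E^2) with p_i = (n_i/n_T)·P.
At X = 0.634: the mole-fraction product g(X) = Π y_i^ν_i = 4.875. Since Kp = g(X)·P^{1}, P = (Kp/g)^(1/1) = (25.7/4.875)^(1/1) = 5.27 atm.

P = 5.27 atm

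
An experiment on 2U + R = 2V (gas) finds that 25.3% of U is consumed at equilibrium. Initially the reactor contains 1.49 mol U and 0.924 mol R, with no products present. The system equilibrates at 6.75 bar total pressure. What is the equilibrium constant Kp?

Take 1.49 mol U as basis and let X be its fractional conversion, so ξ = 0.745X.
Mole table: n_U = 1.49 − 1.49X; n_R = 0.924 − 0.745X; n_V = 1.49X.
n_T = Σnᵢ = 2.41 − 0.745X.
At X = 0.253: n_U = 1.11, n_R = 0.736, n_V = 0.377, n_T = 2.23.
p_i = (n_i/n_T)·P. Kp = p_V^2 / (p_U^2 p_R) = 0.0514 bar^-1.

Kp = 0.0514 bar^-1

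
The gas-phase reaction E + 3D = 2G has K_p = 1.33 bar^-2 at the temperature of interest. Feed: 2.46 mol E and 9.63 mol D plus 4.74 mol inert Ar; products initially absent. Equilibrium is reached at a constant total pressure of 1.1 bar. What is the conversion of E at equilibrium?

Basis: 2.46 mol E initially; let X = conversion of E. Extent ξ = 2.46X.
At extent ξ: n_E = 2.46 − 2.46X; n_D = 9.63 − 7.38X; n_G = 4.92X; n_I = 4.74 (inert).
n_T = Σnᵢ = 16.8 − 4.92X.
Mole fractions y_i = n_i/n_T; K_p = p_G^2 / (p_E p_D^3) with p_i = y_i·P.
Substituting and setting equal to 1.33 bar^-2 gives a polynomial in X; the root in (0,1) is X = 0.380.

X = 0.380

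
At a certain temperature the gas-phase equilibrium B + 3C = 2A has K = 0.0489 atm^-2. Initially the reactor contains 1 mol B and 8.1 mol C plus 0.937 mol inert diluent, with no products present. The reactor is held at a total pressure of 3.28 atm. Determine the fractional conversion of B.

X = 0.489

Take 1 mol B as basis and let X be its fractional conversion, so ξ = X.
Moles: n_B = 1 − X; n_C = 8.1 − 3X; n_A = 2X; n_I = 0.937 (inert).
n_T = Σnᵢ = 10 − 2X.
With p_i = (n_i/n_T)P, K = p_A^2 / (p_B p_C^3).
Equating to 0.0489 atm^-2 and solving on 0 < X < 1: X = 0.489.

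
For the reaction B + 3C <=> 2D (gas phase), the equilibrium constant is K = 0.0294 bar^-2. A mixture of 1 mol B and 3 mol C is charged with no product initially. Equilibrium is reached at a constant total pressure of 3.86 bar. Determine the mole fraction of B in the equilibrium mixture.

y_B = 0.212

Basis: 1 mol B initially; let X = conversion of B. Extent ξ = X.
At extent ξ: n_B = 1 − X; n_C = 3 − 3X; n_D = 2X.
Summing: n_T = 4 − 2X.
Mole fractions y_i = n_i/n_T; K = p_D^2 / (p_B p_C^3) with p_i = y_i·P.
Setting this equal to 0.0294 bar^-2 and taking the physical root (0 < X < 1) gives X = 0.267.
Then n_B = 0.733, n_T = 3.47, so y_B = 0.212.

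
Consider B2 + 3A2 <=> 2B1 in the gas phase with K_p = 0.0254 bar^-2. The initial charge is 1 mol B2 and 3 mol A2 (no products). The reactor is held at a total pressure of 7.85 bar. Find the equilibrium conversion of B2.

X = 0.383

Basis: 1 mol B2 initially; let X = conversion of B2. Extent ξ = X.
Species balance: n_B2 = 1 − X; n_A2 = 3 − 3X; n_B1 = 2X.
n_T = Σnᵢ = 4 − 2X.
With p_i = (n_i/n_T)P, K_p = p_B1^2 / (p_B2 p_A2^3).
Substituting and setting equal to 0.0254 bar^-2 gives a polynomial in X; the root in (0,1) is X = 0.383.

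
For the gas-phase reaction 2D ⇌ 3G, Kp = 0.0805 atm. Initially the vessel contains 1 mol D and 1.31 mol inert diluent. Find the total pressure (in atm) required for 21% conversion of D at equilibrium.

Basis: 1 mol D initially; let X = conversion of D. Extent ξ = 0.5X.
Mole table: n_D = 1 − X; n_G = 1.5X; n_I = 1.31 (inert).
n_T = Σnᵢ = 2.31 + 0.5X.
Kp = p_G^3 / (p_D^2) with p_i = (n_i/n_T)·P.
At X = 0.21: the mole-fraction product g(X) = Π y_i^ν_i = 0.02074. Since Kp = g(X)·P^{1}, P = (Kp/g)^(1/1) = (0.0805/0.02074)^(1/1) = 3.88 atm.

P = 3.88 atm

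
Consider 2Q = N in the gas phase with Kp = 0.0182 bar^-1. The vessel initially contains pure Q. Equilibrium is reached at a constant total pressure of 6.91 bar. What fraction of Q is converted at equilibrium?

X = 0.184

Let X = conversion of Q (basis 1 mol Q); extent of reaction ξ = 0.5X.
Mole table: n_Q = 1 − X; n_N = 0.5X.
n_T = Σnᵢ = 1 − 0.5X.
y_i = n_i/n_T, p_i = y_i·P. Kp = p_N / (p_Q^2).
This yields a degree-2 equation in X; solving on (0,1), X = 0.184.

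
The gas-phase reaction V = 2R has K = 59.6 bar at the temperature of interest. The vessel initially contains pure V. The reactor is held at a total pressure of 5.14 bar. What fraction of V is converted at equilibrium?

Basis: 1 mol V initially; let X = conversion of V. Extent ξ = X.
At extent ξ: n_V = 1 − X; n_R = 2X.
Total moles n_T = 1 + X.
With p_i = (n_i/n_T)P, K = p_R^2 / (p_V).
This yields a degree-2 equation in X; solving on (0,1), X = 0.862.

X = 0.862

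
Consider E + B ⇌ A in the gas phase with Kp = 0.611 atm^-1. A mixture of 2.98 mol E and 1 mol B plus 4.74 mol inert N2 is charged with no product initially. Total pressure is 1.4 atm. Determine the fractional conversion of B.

Let X = conversion of B (basis 1 mol B); extent of reaction ξ = X.
Moles: n_E = 2.98 − X; n_B = 1 − X; n_A = X; n_I = 4.74 (inert).
n_T = Σnᵢ = 8.72 − X.
With p_i = (n_i/n_T)P, Kp = p_A / (p_E p_B).
This yields a degree-2 equation in X; solving on (0,1), X = 0.217.

X = 0.217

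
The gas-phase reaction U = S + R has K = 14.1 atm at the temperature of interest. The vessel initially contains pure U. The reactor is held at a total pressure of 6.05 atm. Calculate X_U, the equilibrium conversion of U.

X = 0.837

Take 1 mol U as basis and let X be its fractional conversion, so ξ = X.
At extent ξ: n_U = 1 − X; n_S = X; n_R = X.
Summing: n_T = 1 + X.
y_i = n_i/n_T, p_i = y_i·P. K = p_S p_R / (p_U).
Equating to 14.1 atm and solving on 0 < X < 1: X = 0.837.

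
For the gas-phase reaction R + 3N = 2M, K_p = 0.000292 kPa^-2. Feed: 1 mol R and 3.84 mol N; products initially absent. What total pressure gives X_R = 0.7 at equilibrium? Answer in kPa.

Let X = conversion of R (basis 1 mol R); extent of reaction ξ = X.
At extent ξ: n_R = 1 − X; n_N = 3.84 − 3X; n_M = 2X.
Summing: n_T = 4.84 − 2X.
K_p = p_M^2 / (p_R p_N^3) with p_i = (n_i/n_T)·P.
At X = 0.7: the mole-fraction product g(X) = Π y_i^ν_i = 14.68. Since K_p = g(X)·P^{-2}, P = (g/K_p)^(1/2) = (14.68/0.000292)^(1/2) = 224 kPa.

P = 224 kPa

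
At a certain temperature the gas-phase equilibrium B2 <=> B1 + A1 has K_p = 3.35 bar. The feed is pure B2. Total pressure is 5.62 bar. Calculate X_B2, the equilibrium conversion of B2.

X = 0.611

Basis: 1 mol B2 initially; let X = conversion of B2. Extent ξ = X.
Moles: n_B2 = 1 − X; n_B1 = X; n_A1 = X.
Total moles n_T = 1 + X.
With p_i = (n_i/n_T)P, K_p = p_B1 p_A1 / (p_B2).
Setting this equal to 3.35 bar and taking the physical root (0 < X < 1) gives X = 0.611.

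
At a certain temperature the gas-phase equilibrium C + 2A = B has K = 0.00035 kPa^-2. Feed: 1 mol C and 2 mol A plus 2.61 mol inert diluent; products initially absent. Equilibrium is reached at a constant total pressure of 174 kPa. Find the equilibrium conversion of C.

Let X = conversion of C (basis 1 mol C); extent of reaction ξ = X.
Mole table: n_C = 1 − X; n_A = 2 − 2X; n_B = X; n_I = 2.61 (inert).
Total moles n_T = 5.61 − 2X.
Mole fractions y_i = n_i/n_T; K = p_B / (p_C p_A^2) with p_i = y_i·P.
Equating to 0.00035 kPa^-2 and solving on 0 < X < 1: X = 0.398.

X = 0.398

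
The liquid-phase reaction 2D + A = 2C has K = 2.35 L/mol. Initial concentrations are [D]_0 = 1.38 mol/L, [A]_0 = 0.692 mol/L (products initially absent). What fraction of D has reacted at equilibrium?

X = 0.480

Let X = conversion of D; extent ξ = 1.38X/2 mol/L.
Concentrations: [D] = 1.38 − 1.38X; [A] = 0.692 − 0.69X; [C] = 1.38X.
K = [C]^2 / ([D]^2 [A]).
Setting equal to 2.35 and solving for X on (0,1) gives X = 0.480.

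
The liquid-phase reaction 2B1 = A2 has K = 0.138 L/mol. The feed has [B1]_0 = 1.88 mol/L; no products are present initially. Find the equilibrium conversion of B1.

X = 0.274

Let X = conversion of B1; extent ξ = 1.88X/2 mol/L.
Concentrations: [B1] = 1.88 − 1.88X; [A2] = 0.94X.
K = [A2] / ([B1]^2).
Equating to 0.138 L/mol: the physical root is X = 0.274.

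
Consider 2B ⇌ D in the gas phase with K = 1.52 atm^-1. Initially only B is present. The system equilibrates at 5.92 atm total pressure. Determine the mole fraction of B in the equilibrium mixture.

y_B = 0.282

Basis: 1 mol B initially; let X = conversion of B. Extent ξ = 0.5X.
Moles: n_B = 1 − X; n_D = 0.5X.
Summing: n_T = 1 − 0.5X.
Mole fractions y_i = n_i/n_T; K = p_D / (p_B^2) with p_i = y_i·P.
Substituting and setting equal to 1.52 atm^-1 gives a polynomial in X; the root in (0,1) is X = 0.836.
Then n_B = 0.164, n_T = 0.582, so y_B = 0.282.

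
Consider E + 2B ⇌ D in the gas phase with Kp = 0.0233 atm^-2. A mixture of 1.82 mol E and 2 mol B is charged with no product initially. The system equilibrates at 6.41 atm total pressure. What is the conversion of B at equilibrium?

X = 0.285

Let X = conversion of B (basis 2 mol B); extent of reaction ξ = X.
Species balance: n_E = 1.82 − X; n_B = 2 − 2X; n_D = X.
n_T = Σnᵢ = 3.82 − 2X.
With p_i = (n_i/n_T)P, Kp = p_D / (p_E p_B^2).
Setting this equal to 0.0233 atm^-2 and taking the physical root (0 < X < 1) gives X = 0.285.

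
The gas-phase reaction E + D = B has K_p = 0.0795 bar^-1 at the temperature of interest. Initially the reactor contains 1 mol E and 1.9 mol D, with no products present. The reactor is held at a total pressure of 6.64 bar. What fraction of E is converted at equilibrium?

X = 0.247

Basis: 1 mol E initially; let X = conversion of E. Extent ξ = X.
At extent ξ: n_E = 1 − X; n_D = 1.9 − X; n_B = X.
n_T = Σnᵢ = 2.9 − X.
Mole fractions y_i = n_i/n_T; K_p = p_B / (p_E p_D) with p_i = y_i·P.
This yields a degree-2 equation in X; solving on (0,1), X = 0.247.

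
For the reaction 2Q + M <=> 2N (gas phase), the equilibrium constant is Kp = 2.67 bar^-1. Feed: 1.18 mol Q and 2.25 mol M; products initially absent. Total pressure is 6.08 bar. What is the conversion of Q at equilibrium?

X = 0.758

Take 1.18 mol Q as basis and let X be its fractional conversion, so ξ = 0.59X.
Species balance: n_Q = 1.18 − 1.18X; n_M = 2.25 − 0.59X; n_N = 1.18X.
n_T = Σnᵢ = 3.43 − 0.59X.
Mole fractions y_i = n_i/n_T; Kp = p_N^2 / (p_Q^2 p_M) with p_i = y_i·P.
Equating to 2.67 bar^-1 and solving on 0 < X < 1: X = 0.758.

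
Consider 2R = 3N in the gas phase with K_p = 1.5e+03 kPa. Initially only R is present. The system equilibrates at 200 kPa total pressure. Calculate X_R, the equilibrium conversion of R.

X = 0.677

Take 1 mol R as basis and let X be its fractional conversion, so ξ = 0.5X.
Moles: n_R = 1 − X; n_N = 1.5X.
Summing: n_T = 1 + 0.5X.
y_i = n_i/n_T, p_i = y_i·P. K_p = p_N^3 / (p_R^2).
Equating to 1.5e+03 kPa and solving on 0 < X < 1: X = 0.677.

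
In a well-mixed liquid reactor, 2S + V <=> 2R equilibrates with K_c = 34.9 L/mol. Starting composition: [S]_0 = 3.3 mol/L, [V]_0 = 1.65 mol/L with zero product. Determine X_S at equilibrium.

Let X = conversion of S; extent ξ = 3.3X/2 mol/L.
Concentrations: [S] = 3.3 − 3.3X; [V] = 1.65 − 1.65X; [R] = 3.3X.
K_c = [R]^2 / ([S]^2 [V]).
Setting equal to 34.9 and solving for X on (0,1) gives X = 0.780.

X = 0.780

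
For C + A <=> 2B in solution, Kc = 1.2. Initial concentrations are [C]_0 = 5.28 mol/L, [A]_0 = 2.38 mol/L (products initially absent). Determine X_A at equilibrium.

X = 0.505

Let X = conversion of A; extent ξ = 2.38·X mol/L.
Concentrations: [C] = 5.28 − 2.38X; [A] = 2.38 − 2.38X; [B] = 4.76X.
Kc = [B]^2 / ([C] [A]).
Solving Kc = 1.2 for X ∈ (0,1): X = 0.505.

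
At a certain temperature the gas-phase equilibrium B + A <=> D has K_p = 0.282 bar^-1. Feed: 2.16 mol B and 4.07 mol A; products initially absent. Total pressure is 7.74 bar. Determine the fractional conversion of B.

X = 0.555

Let X = conversion of B (basis 2.16 mol B); extent of reaction ξ = 2.16X.
Mole table: n_B = 2.16 − 2.16X; n_A = 4.07 − 2.16X; n_D = 2.16X.
Summing: n_T = 6.23 − 2.16X.
y_i = n_i/n_T, p_i = y_i·P. K_p = p_D / (p_B p_A).
Substituting and setting equal to 0.282 bar^-1 gives a polynomial in X; the root in (0,1) is X = 0.555.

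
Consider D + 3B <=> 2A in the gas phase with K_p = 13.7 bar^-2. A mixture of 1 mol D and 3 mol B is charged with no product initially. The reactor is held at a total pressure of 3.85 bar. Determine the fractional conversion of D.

Basis: 1 mol D initially; let X = conversion of D. Extent ξ = X.
At extent ξ: n_D = 1 − X; n_B = 3 − 3X; n_A = 2X.
n_T = Σnᵢ = 4 − 2X.
Mole fractions y_i = n_i/n_T; K_p = p_A^2 / (p_D p_B^3) with p_i = y_i·P.
Equating to 13.7 bar^-2 and solving on 0 < X < 1: X = 0.774.

X = 0.774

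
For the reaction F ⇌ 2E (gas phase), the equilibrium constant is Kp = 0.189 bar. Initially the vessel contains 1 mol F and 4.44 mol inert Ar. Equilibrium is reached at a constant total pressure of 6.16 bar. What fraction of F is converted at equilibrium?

X = 0.187

Basis: 1 mol F initially; let X = conversion of F. Extent ξ = X.
Moles: n_F = 1 − X; n_E = 2X; n_I = 4.44 (inert).
n_T = Σnᵢ = 5.44 + X.
Mole fractions y_i = n_i/n_T; Kp = p_E^2 / (p_F) with p_i = y_i·P.
This yields a degree-2 equation in X; solving on (0,1), X = 0.187.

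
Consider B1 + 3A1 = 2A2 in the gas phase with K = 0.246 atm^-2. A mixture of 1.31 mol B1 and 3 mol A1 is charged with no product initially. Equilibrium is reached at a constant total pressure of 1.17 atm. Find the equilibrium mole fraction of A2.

Take 3 mol A1 as basis and let X be its fractional conversion, so ξ = X.
Mole table: n_B1 = 1.31 − X; n_A1 = 3 − 3X; n_A2 = 2X.
Summing: n_T = 4.31 − 2X.
With p_i = (n_i/n_T)P, K = p_A2^2 / (p_B1 p_A1^3).
This yields a degree-4 equation in X; solving on (0,1), X = 0.260.
Then n_A2 = 0.519, n_T = 3.79, so y_A2 = 0.137.

y_A2 = 0.137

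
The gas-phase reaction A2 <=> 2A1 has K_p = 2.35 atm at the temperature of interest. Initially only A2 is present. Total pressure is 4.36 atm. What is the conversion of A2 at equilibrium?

Basis: 1 mol A2 initially; let X = conversion of A2. Extent ξ = X.
Moles: n_A2 = 1 − X; n_A1 = 2X.
n_T = Σnᵢ = 1 + X.
y_i = n_i/n_T, p_i = y_i·P. K_p = p_A1^2 / (p_A2).
Substituting and setting equal to 2.35 atm gives a polynomial in X; the root in (0,1) is X = 0.345.

X = 0.345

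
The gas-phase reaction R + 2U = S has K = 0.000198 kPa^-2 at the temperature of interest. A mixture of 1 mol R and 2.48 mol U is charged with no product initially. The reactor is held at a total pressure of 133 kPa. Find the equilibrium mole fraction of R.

y_R = 0.191

Let X = conversion of R (basis 1 mol R); extent of reaction ξ = X.
Mole table: n_R = 1 − X; n_U = 2.48 − 2X; n_S = X.
Summing: n_T = 3.48 − 2X.
Mole fractions y_i = n_i/n_T; K = p_S / (p_R p_U^2) with p_i = y_i·P.
Substituting and setting equal to 0.000198 kPa^-2 gives a polynomial in X; the root in (0,1) is X = 0.543.
Then n_R = 0.457, n_T = 2.39, so y_R = 0.191.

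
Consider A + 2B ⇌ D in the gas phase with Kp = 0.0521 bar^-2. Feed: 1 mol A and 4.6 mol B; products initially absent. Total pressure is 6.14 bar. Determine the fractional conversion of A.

X = 0.543

Basis: 1 mol A initially; let X = conversion of A. Extent ξ = X.
Moles: n_A = 1 − X; n_B = 4.6 − 2X; n_D = X.
Summing: n_T = 5.6 − 2X.
Mole fractions y_i = n_i/n_T; Kp = p_D / (p_A p_B^2) with p_i = y_i·P.
Equating to 0.0521 bar^-2 and solving on 0 < X < 1: X = 0.543.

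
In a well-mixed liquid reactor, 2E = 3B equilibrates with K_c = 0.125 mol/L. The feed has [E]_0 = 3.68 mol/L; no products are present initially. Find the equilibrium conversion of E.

Let X = conversion of E; extent ξ = 3.68X/2 mol/L.
Concentrations: [E] = 3.68 − 3.68X; [B] = 5.52X.
K_c = [B]^3 / ([E]^2).
Solving K_c = 0.125 for X ∈ (0,1): X = 0.188.

X = 0.188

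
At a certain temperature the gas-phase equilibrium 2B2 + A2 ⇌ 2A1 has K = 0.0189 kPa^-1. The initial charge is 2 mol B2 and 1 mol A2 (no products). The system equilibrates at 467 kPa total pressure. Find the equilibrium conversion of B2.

Let X = conversion of B2 (basis 2 mol B2); extent of reaction ξ = X.
Species balance: n_B2 = 2 − 2X; n_A2 = 1 − X; n_A1 = 2X.
Total moles n_T = 3 − X.
y_i = n_i/n_T, p_i = y_i·P. K = p_A1^2 / (p_B2^2 p_A2).
Setting this equal to 0.0189 kPa^-1 and taking the physical root (0 < X < 1) gives X = 0.558.

X = 0.558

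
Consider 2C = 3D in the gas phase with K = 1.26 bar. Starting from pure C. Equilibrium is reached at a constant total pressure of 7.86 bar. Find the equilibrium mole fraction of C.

y_C = 0.609

Basis: 1 mol C initially; let X = conversion of C. Extent ξ = 0.5X.
Moles: n_C = 1 − X; n_D = 1.5X.
Summing: n_T = 1 + 0.5X.
y_i = n_i/n_T, p_i = y_i·P. K = p_D^3 / (p_C^2).
This yields a degree-3 equation in X; solving on (0,1), X = 0.299.
Then n_C = 0.701, n_T = 1.15, so y_C = 0.609.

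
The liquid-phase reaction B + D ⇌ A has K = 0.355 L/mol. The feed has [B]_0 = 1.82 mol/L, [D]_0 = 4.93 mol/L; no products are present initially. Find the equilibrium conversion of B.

X = 0.579

Let X = conversion of B; extent ξ = 1.82·X mol/L.
Concentrations: [B] = 1.82 − 1.82X; [D] = 4.93 − 1.82X; [A] = 1.82X.
K = [A] / ([B] [D]).
Equating to 0.355 L/mol: the physical root is X = 0.579.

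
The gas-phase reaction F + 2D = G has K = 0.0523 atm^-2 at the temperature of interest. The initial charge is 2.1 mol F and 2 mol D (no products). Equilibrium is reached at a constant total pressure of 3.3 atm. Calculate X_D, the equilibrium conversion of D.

Basis: 2 mol D initially; let X = conversion of D. Extent ξ = X.
Species balance: n_F = 2.1 − X; n_D = 2 − 2X; n_G = X.
Summing: n_T = 4.1 − 2X.
y_i = n_i/n_T, p_i = y_i·P. K = p_G / (p_F p_D^2).
Substituting and setting equal to 0.0523 atm^-2 gives a polynomial in X; the root in (0,1) is X = 0.202.

X = 0.202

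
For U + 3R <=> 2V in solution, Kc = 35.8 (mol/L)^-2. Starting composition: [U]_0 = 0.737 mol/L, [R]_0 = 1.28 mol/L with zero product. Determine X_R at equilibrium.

Let X = conversion of R; extent ξ = 1.28X/3 mol/L.
Concentrations: [U] = 0.737 − 0.427X; [R] = 1.28 − 1.28X; [V] = 0.853X.
Kc = [V]^2 / ([U] [R]^3).
Equating to 35.8 (mol/L)^-2: the physical root is X = 0.761.

X = 0.761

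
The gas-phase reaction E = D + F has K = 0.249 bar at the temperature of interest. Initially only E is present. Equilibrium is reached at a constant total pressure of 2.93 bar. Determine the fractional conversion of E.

X = 0.280

Let X = conversion of E (basis 1 mol E); extent of reaction ξ = X.
At extent ξ: n_E = 1 − X; n_D = X; n_F = X.
Total moles n_T = 1 + X.
With p_i = (n_i/n_T)P, K = p_D p_F / (p_E).
This yields a degree-2 equation in X; solving on (0,1), X = 0.280.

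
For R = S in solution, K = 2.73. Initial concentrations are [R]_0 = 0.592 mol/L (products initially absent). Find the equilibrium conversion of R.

X = 0.732

Let X = conversion of R; extent ξ = 0.592·X mol/L.
Concentrations: [R] = 0.592 − 0.592X; [S] = 0.592X.
K = [S] / ([R]).
Solving K = 2.73 for X ∈ (0,1): X = 0.732.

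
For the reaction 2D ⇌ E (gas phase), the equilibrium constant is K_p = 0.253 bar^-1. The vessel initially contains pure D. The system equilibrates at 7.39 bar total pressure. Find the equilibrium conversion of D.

X = 0.657

Let X = conversion of D (basis 1 mol D); extent of reaction ξ = 0.5X.
Species balance: n_D = 1 − X; n_E = 0.5X.
Summing: n_T = 1 − 0.5X.
With p_i = (n_i/n_T)P, K_p = p_E / (p_D^2).
Equating to 0.253 bar^-1 and solving on 0 < X < 1: X = 0.657.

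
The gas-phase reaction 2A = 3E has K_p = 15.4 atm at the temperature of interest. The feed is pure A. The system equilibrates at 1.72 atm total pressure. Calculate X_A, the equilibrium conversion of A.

X = 0.694

Basis: 1 mol A initially; let X = conversion of A. Extent ξ = 0.5X.
Species balance: n_A = 1 − X; n_E = 1.5X.
Total moles n_T = 1 + 0.5X.
y_i = n_i/n_T, p_i = y_i·P. K_p = p_E^3 / (p_A^2).
Setting this equal to 15.4 atm and taking the physical root (0 < X < 1) gives X = 0.694.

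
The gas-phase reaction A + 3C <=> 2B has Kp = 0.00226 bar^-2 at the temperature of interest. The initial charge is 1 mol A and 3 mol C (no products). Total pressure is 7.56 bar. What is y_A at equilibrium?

y_A = 0.226

Take 1 mol A as basis and let X be its fractional conversion, so ξ = X.
Mole table: n_A = 1 − X; n_C = 3 − 3X; n_B = 2X.
Summing: n_T = 4 − 2X.
Mole fractions y_i = n_i/n_T; Kp = p_B^2 / (p_A p_C^3) with p_i = y_i·P.
This yields a degree-4 equation in X; solving on (0,1), X = 0.174.
Then n_A = 0.826, n_T = 3.65, so y_A = 0.226.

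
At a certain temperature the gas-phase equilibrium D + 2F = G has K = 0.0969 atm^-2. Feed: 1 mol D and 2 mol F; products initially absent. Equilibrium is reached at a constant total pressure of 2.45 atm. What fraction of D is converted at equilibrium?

X = 0.183

Basis: 1 mol D initially; let X = conversion of D. Extent ξ = X.
Species balance: n_D = 1 − X; n_F = 2 − 2X; n_G = X.
n_T = Σnᵢ = 3 − 2X.
Mole fractions y_i = n_i/n_T; K = p_G / (p_D p_F^2) with p_i = y_i·P.
Equating to 0.0969 atm^-2 and solving on 0 < X < 1: X = 0.183.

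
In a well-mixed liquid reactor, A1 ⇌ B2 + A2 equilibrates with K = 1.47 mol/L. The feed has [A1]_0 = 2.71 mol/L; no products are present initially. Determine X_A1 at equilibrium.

Let X = conversion of A1; extent ξ = 2.71·X mol/L.
Concentrations: [A1] = 2.71 − 2.71X; [B2] = 2.71X; [A2] = 2.71X.
K = [B2] [A2] / ([A1]).
Setting equal to 1.47 and solving for X on (0,1) gives X = 0.514.

X = 0.514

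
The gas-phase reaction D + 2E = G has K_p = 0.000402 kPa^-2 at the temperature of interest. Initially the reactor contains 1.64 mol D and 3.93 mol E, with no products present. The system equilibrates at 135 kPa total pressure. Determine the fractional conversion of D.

X = 0.662

Basis: 1.64 mol D initially; let X = conversion of D. Extent ξ = 1.64X.
Mole table: n_D = 1.64 − 1.64X; n_E = 3.93 − 3.28X; n_G = 1.64X.
Summing: n_T = 5.57 − 3.28X.
y_i = n_i/n_T, p_i = y_i·P. K_p = p_G / (p_D p_E^2).
Setting this equal to 0.000402 kPa^-2 and taking the physical root (0 < X < 1) gives X = 0.662.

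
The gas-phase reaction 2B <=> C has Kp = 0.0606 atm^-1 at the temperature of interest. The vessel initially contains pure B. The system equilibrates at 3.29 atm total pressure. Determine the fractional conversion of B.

Take 1 mol B as basis and let X be its fractional conversion, so ξ = 0.5X.
At extent ξ: n_B = 1 − X; n_C = 0.5X.
Total moles n_T = 1 − 0.5X.
Mole fractions y_i = n_i/n_T; Kp = p_C / (p_B^2) with p_i = y_i·P.
This yields a degree-2 equation in X; solving on (0,1), X = 0.254.

X = 0.254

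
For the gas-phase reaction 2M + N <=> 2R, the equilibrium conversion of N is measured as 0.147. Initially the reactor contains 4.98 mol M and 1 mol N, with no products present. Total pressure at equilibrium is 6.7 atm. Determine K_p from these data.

Basis: 1 mol N initially; let X = conversion of N. Extent ξ = X.
Mole table: n_M = 4.98 − 2X; n_N = 1 − X; n_R = 2X.
Summing: n_T = 5.98 − X.
At X = 0.147: n_M = 4.69, n_N = 0.853, n_R = 0.294, n_T = 5.83.
p_i = (n_i/n_T)·P. K_p = p_R^2 / (p_M^2 p_N) = 0.00402 atm^-1.

K_p = 0.00402 atm^-1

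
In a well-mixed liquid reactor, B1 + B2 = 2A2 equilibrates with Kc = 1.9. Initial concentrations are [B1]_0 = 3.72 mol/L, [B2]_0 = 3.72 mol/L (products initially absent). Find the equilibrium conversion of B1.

X = 0.408

Let X = conversion of B1; extent ξ = 3.72·X mol/L.
Concentrations: [B1] = 3.72 − 3.72X; [B2] = 3.72 − 3.72X; [A2] = 7.44X.
Kc = [A2]^2 / ([B1] [B2]).
Solving Kc = 1.9 for X ∈ (0,1): X = 0.408.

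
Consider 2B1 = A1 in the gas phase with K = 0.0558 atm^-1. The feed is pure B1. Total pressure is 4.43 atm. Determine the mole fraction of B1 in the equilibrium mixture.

y_B1 = 0.830

Take 1 mol B1 as basis and let X be its fractional conversion, so ξ = 0.5X.
Moles: n_B1 = 1 − X; n_A1 = 0.5X.
Total moles n_T = 1 − 0.5X.
With p_i = (n_i/n_T)P, K = p_A1 / (p_B1^2).
This yields a degree-2 equation in X; solving on (0,1), X = 0.291.
Then n_B1 = 0.709, n_T = 0.855, so y_B1 = 0.830.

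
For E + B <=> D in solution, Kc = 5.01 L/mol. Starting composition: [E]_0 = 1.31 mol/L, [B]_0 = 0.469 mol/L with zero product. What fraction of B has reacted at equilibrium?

X = 0.822

Let X = conversion of B; extent ξ = 0.469·X mol/L.
Concentrations: [E] = 1.31 − 0.469X; [B] = 0.469 − 0.469X; [D] = 0.469X.
Kc = [D] / ([E] [B]).
Setting equal to 5.01 and solving for X on (0,1) gives X = 0.822.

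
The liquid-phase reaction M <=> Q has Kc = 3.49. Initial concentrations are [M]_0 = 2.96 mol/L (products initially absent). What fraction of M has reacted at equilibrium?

X = 0.777

Let X = conversion of M; extent ξ = 2.96·X mol/L.
Concentrations: [M] = 2.96 − 2.96X; [Q] = 2.96X.
Kc = [Q] / ([M]).
Solving Kc = 3.49 for X ∈ (0,1): X = 0.777.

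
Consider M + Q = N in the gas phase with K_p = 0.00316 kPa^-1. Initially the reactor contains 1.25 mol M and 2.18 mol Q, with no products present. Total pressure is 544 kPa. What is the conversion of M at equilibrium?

Take 1.25 mol M as basis and let X be its fractional conversion, so ξ = 1.25X.
At extent ξ: n_M = 1.25 − 1.25X; n_Q = 2.18 − 1.25X; n_N = 1.25X.
Summing: n_T = 3.43 − 1.25X.
Mole fractions y_i = n_i/n_T; K_p = p_N / (p_M p_Q) with p_i = y_i·P.
Substituting and setting equal to 0.00316 kPa^-1 gives a polynomial in X; the root in (0,1) is X = 0.489.

X = 0.489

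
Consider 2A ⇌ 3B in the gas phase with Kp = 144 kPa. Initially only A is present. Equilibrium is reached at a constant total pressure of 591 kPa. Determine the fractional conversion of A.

Let X = conversion of A (basis 1 mol A); extent of reaction ξ = 0.5X.
Moles: n_A = 1 − X; n_B = 1.5X.
Total moles n_T = 1 + 0.5X.
With p_i = (n_i/n_T)P, Kp = p_B^3 / (p_A^2).
Substituting and setting equal to 144 kPa gives a polynomial in X; the root in (0,1) is X = 0.334.

X = 0.334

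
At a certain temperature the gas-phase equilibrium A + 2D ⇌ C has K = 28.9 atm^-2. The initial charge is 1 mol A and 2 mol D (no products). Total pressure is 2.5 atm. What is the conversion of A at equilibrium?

X = 0.876

Let X = conversion of A (basis 1 mol A); extent of reaction ξ = X.
At extent ξ: n_A = 1 − X; n_D = 2 − 2X; n_C = X.
Total moles n_T = 3 − 2X.
With p_i = (n_i/n_T)P, K = p_C / (p_A p_D^2).
Substituting and setting equal to 28.9 atm^-2 gives a polynomial in X; the root in (0,1) is X = 0.876.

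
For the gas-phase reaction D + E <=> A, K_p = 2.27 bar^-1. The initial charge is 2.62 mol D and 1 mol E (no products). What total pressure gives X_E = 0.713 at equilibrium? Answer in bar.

Let X = conversion of E (basis 1 mol E); extent of reaction ξ = X.
At extent ξ: n_D = 2.62 − X; n_E = 1 − X; n_A = X.
n_T = Σnᵢ = 3.62 − X.
K_p = p_A / (p_D p_E) with p_i = (n_i/n_T)·P.
At X = 0.713: the mole-fraction product g(X) = Π y_i^ν_i = 3.787. Since K_p = g(X)·P^{-1}, P = (g/K_p)^(1/1) = (3.787/2.27)^(1/1) = 1.67 bar.

P = 1.67 bar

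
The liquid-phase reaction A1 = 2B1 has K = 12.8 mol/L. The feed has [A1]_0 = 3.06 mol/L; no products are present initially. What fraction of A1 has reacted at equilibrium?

Let X = conversion of A1; extent ξ = 3.06·X mol/L.
Concentrations: [A1] = 3.06 − 3.06X; [B1] = 6.12X.
K = [B1]^2 / ([A1]).
Setting equal to 12.8 and solving for X on (0,1) gives X = 0.626.

X = 0.626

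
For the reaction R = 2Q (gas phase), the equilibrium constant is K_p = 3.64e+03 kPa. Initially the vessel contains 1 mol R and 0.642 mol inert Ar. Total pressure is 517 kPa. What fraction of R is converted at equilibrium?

X = 0.839

Let X = conversion of R (basis 1 mol R); extent of reaction ξ = X.
At extent ξ: n_R = 1 − X; n_Q = 2X; n_I = 0.642 (inert).
Total moles n_T = 1.64 + X.
With p_i = (n_i/n_T)P, K_p = p_Q^2 / (p_R).
Substituting and setting equal to 3.64e+03 kPa gives a polynomial in X; the root in (0,1) is X = 0.839.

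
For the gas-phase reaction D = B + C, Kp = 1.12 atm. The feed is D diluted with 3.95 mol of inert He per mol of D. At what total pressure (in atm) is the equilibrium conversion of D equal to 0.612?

Take 1 mol D as basis and let X be its fractional conversion, so ξ = X.
Species balance: n_D = 1 − X; n_B = X; n_C = X; n_I = 3.95 (inert).
Total moles n_T = 4.95 + X.
Kp = p_B p_C / (p_D) with p_i = (n_i/n_T)·P.
At X = 0.612: the mole-fraction product g(X) = Π y_i^ν_i = 0.1736. Since Kp = g(X)·P^{1}, P = (Kp/g)^(1/1) = (1.12/0.1736)^(1/1) = 6.45 atm.

P = 6.45 atm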